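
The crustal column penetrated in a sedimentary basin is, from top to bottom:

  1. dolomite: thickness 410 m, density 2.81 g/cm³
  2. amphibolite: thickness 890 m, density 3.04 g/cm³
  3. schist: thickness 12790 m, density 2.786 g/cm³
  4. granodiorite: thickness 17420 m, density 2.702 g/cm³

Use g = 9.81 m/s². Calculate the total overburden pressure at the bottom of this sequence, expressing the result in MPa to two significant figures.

850 MPa

dolomite: 2810 kg/m³ × 9.81 m/s² × 410 m = 1.130×10^7 Pa = 11.30 MPa
amphibolite: 3040 kg/m³ × 9.81 m/s² × 890 m = 2.654×10^7 Pa = 26.54 MPa
schist: 2786 kg/m³ × 9.81 m/s² × 12790 m = 3.496×10^8 Pa = 349.6 MPa
granodiorite: 2702 kg/m³ × 9.81 m/s² × 17420 m = 4.617×10^8 Pa = 461.7 MPa
Total = 11.30 + 26.54 + 349.6 + 461.7 = 849.15 MPa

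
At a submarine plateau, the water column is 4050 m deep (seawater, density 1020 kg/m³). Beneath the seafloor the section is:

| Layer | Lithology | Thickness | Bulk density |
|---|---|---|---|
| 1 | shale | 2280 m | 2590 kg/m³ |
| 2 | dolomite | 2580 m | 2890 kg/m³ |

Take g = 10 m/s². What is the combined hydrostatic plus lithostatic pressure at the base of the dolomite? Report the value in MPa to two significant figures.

170 MPa

seawater: 1020 kg/m³ × 10 m/s² × 4050 m = 4.131×10^7 Pa = 41.31 MPa
shale: 2590 kg/m³ × 10 m/s² × 2280 m = 5.905×10^7 Pa = 59.05 MPa
dolomite: 2890 kg/m³ × 10 m/s² × 2580 m = 7.456×10^7 Pa = 74.56 MPa
Total = 41.31 + 59.05 + 74.56 = 174.92 MPa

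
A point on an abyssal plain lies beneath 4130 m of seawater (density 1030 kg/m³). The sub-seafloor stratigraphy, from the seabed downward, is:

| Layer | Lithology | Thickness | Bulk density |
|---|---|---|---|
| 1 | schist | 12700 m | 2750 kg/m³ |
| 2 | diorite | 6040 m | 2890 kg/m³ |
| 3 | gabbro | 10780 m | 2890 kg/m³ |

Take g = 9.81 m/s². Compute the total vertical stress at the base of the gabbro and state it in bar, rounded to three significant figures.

8610 bar

seawater: 1030 kg/m³ × 9.81 m/s² × 4130 m = 4.173×10^7 Pa = 417.3 bar
schist: 2750 kg/m³ × 9.81 m/s² × 12700 m = 3.426×10^8 Pa = 3426 bar
diorite: 2890 kg/m³ × 9.81 m/s² × 6040 m = 1.712×10^8 Pa = 1712 bar
gabbro: 2890 kg/m³ × 9.81 m/s² × 10780 m = 3.056×10^8 Pa = 3056 bar
Total = 417.3 + 3426 + 1712 + 3056 = 8612.1 bar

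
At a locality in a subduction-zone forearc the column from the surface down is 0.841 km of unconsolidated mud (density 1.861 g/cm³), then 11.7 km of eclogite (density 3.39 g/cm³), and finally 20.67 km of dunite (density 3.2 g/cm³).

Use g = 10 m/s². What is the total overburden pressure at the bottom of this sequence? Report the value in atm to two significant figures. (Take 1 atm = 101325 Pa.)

11000 atm

unconsolidated mud: 1861 kg/m³ × 10 m/s² × 841 m = 1.565×10^7 Pa = 154.5 atm
eclogite: 3390 kg/m³ × 10 m/s² × 11700 m = 3.966×10^8 Pa = 3914 atm
dunite: 3200 kg/m³ × 10 m/s² × 20670 m = 6.614×10^8 Pa = 6528 atm
Total = 154.5 + 3914 + 6528 = 10597 atm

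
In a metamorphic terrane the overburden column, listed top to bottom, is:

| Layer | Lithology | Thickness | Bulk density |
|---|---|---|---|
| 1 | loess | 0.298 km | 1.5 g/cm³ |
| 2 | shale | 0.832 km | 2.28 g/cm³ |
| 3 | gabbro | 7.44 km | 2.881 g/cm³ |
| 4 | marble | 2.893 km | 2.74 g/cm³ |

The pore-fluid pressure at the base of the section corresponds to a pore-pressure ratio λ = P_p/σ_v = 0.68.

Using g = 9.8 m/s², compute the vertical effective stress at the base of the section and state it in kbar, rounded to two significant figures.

0.99 kbar

Overburden (lithostatic) stress σ_v:
loess: 1500 kg/m³ × 9.8 m/s² × 298 m = 4.381×10^6 Pa = 4.381 MPa
shale: 2280 kg/m³ × 9.8 m/s² × 832 m = 1.859×10^7 Pa = 18.59 MPa
gabbro: 2881 kg/m³ × 9.8 m/s² × 7440 m = 2.101×10^8 Pa = 210.1 MPa
marble: 2740 kg/m³ × 9.8 m/s² × 2893 m = 7.768×10^7 Pa = 77.68 MPa
Total = 4.381 + 18.59 + 210.1 + 77.68 = 310.71 MPa
Pore pressure P_p = λ·σ_v = 0.68 × 310.7 MPa = 211.3 MPa
Effective stress σ' = σ_v − P_p = 310.7 − 211.3 = 99.428 MPa = 0.99428 kbar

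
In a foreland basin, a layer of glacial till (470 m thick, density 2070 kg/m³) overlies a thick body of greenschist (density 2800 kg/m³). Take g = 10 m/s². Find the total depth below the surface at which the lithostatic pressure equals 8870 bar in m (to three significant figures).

Pressure at base of upper layers: 2070×10×470 = 9.729×10^6 Pa = 97.29 bar
Remaining pressure to be supplied by greenschist: 8.870×10^8 − 9.729×10^6 = 8.773×10^8 Pa
Additional depth in greenschist = 8.773×10^8 Pa / (2800 kg/m³ × 10 m/s²) = 31331 m
Total depth = 470 m + 31331 m = 31801 m

31800 m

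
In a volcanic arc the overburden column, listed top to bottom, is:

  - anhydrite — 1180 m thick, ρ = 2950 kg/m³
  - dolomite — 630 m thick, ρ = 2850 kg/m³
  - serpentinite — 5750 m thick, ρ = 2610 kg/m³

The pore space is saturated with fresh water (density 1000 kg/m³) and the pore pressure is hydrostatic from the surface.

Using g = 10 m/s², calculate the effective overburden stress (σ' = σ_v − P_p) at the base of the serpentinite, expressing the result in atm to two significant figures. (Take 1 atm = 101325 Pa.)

1300 atm

Overburden (lithostatic) stress σ_v:
anhydrite: 2950 kg/m³ × 10 m/s² × 1180 m = 3.481×10^7 Pa = 34.81 MPa
dolomite: 2850 kg/m³ × 10 m/s² × 630 m = 1.796×10^7 Pa = 17.95 MPa
serpentinite: 2610 kg/m³ × 10 m/s² × 5750 m = 1.501×10^8 Pa = 150.1 MPa
Total = 34.81 + 17.95 + 150.1 = 202.84 MPa
Pore pressure P_p = 1000 kg/m³ × 10 m/s² × 7560 m = 7.560×10^7 Pa = 75.60 MPa
Effective stress σ' = σ_v − P_p = 202.8 − 75.60 = 127.24 MPa = 1255.8 atm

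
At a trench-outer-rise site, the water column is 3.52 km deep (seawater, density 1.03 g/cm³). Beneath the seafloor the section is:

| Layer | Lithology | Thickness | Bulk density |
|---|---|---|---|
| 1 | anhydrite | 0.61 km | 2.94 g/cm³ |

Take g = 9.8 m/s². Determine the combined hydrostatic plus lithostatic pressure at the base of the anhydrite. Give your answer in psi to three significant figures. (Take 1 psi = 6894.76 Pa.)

seawater: 1030 kg/m³ × 9.8 m/s² × 3520 m = 3.553×10^7 Pa = 5153 psi
anhydrite: 2940 kg/m³ × 9.8 m/s² × 610 m = 1.758×10^7 Pa = 2549 psi
Total = 5153 + 2549 = 7702.4 psi

7700 psi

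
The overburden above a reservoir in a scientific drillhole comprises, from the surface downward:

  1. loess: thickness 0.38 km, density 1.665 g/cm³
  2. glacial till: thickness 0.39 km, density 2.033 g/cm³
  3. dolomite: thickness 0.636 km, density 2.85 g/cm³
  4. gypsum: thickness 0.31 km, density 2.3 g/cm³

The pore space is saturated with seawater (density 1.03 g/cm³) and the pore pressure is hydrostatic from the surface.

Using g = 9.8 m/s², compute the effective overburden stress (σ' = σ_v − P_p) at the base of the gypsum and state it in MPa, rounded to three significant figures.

21.4 MPa

Overburden (lithostatic) stress σ_v:
loess: 1665 kg/m³ × 9.8 m/s² × 380 m = 6.200×10^6 Pa = 6.200 MPa
glacial till: 2033 kg/m³ × 9.8 m/s² × 390 m = 7.770×10^6 Pa = 7.770 MPa
dolomite: 2850 kg/m³ × 9.8 m/s² × 636 m = 1.776×10^7 Pa = 17.76 MPa
gypsum: 2300 kg/m³ × 9.8 m/s² × 310 m = 6.987×10^6 Pa = 6.987 MPa
Total = 6.200 + 7.770 + 17.76 + 6.987 = 38.721 MPa
Pore pressure P_p = 1030 kg/m³ × 9.8 m/s² × 1716 m = 1.732×10^7 Pa = 17.32 MPa
Effective stress σ' = σ_v − P_p = 38.72 − 17.32 = 21.400 MPa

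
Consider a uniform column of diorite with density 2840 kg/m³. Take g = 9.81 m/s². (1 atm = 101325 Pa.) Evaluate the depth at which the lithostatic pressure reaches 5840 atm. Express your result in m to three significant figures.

21200 m

h = P/(ρg) = 5840 atm / (2840 kg/m³ × 9.81 m/s²) = 5.917×10^8 Pa / 27860 Pa/m = 21239 m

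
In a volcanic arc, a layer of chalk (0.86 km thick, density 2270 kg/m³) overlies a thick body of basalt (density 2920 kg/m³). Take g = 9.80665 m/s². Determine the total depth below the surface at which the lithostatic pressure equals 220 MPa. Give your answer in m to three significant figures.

7870 m

Pressure at base of upper layers: 2270×9.80665×860 = 1.914×10^7 Pa = 19.14 MPa
Remaining pressure to be supplied by basalt: 2.200×10^8 − 1.914×10^7 = 2.009×10^8 Pa
Additional depth in basalt = 2.009×10^8 Pa / (2920 kg/m³ × 9.80665 m/s²) = 7014.2 m
Total depth = 860 m + 7014.2 m = 7874.2 m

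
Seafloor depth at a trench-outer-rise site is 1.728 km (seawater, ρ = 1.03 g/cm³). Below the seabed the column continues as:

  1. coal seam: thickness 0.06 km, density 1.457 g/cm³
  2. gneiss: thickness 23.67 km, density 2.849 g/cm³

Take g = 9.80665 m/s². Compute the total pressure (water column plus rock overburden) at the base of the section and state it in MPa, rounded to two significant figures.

seawater: 1030 kg/m³ × 9.80665 m/s² × 1728 m = 1.745×10^7 Pa = 17.45 MPa
coal seam: 1457 kg/m³ × 9.80665 m/s² × 60 m = 8.573×10^5 Pa = 0.8573 MPa
gneiss: 2849 kg/m³ × 9.80665 m/s² × 23670 m = 6.613×10^8 Pa = 661.3 MPa
Total = 17.45 + 0.8573 + 661.3 = 679.63 MPa

680 MPa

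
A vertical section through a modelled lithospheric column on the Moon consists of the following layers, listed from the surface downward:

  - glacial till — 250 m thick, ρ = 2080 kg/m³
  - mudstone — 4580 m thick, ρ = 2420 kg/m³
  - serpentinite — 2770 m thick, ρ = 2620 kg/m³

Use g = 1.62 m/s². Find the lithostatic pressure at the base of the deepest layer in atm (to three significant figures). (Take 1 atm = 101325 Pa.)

glacial till: 2080 kg/m³ × 1.62 m/s² × 250 m = 8.424×10^5 Pa = 8.314 atm
mudstone: 2420 kg/m³ × 1.62 m/s² × 4580 m = 1.796×10^7 Pa = 177.2 atm
serpentinite: 2620 kg/m³ × 1.62 m/s² × 2770 m = 1.176×10^7 Pa = 116.0 atm
Total = 8.314 + 177.2 + 116.0 = 301.55 atm

302 atm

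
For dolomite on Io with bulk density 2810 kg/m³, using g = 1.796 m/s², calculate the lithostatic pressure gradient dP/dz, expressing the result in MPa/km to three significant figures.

dP/dz = ρg = 2810 kg/m³ × 1.796 m/s² = 5046.8 Pa/m
= 5046.8 Pa/m × (1 MPa/km / 1000.0 Pa/m) = 5.0468 MPa/km

5.05 MPa/km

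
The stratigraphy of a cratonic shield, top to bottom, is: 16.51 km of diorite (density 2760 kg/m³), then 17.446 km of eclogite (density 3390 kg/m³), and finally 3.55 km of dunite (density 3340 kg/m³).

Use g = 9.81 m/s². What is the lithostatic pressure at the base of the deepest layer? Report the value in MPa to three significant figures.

diorite: 2760 kg/m³ × 9.81 m/s² × 16510 m = 4.470×10^8 Pa = 447.0 MPa
eclogite: 3390 kg/m³ × 9.81 m/s² × 17446 m = 5.802×10^8 Pa = 580.2 MPa
dunite: 3340 kg/m³ × 9.81 m/s² × 3550 m = 1.163×10^8 Pa = 116.3 MPa
Total = 447.0 + 580.2 + 116.3 = 1143.5 MPa

1140 MPa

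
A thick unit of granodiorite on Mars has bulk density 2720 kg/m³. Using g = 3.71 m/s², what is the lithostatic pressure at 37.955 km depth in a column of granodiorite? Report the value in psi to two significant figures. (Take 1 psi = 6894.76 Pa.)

56000 psi

granodiorite: 2720 kg/m³ × 3.71 m/s² × 37955 m = 3.830×10^8 Pa = 55551 psi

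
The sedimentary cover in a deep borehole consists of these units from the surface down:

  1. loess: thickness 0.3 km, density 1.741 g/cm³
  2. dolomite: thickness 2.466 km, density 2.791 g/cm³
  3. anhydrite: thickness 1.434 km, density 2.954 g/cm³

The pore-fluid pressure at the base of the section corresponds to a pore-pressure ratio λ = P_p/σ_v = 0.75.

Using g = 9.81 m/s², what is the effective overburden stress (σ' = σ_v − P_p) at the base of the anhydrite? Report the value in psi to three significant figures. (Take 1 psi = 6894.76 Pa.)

Overburden (lithostatic) stress σ_v:
loess: 1741 kg/m³ × 9.81 m/s² × 300 m = 5.124×10^6 Pa = 5.124 MPa
dolomite: 2791 kg/m³ × 9.81 m/s² × 2466 m = 6.752×10^7 Pa = 67.52 MPa
anhydrite: 2954 kg/m³ × 9.81 m/s² × 1434 m = 4.156×10^7 Pa = 41.56 MPa
Total = 5.124 + 67.52 + 41.56 = 114.20 MPa
Pore pressure P_p = λ·σ_v = 0.75 × 114.2 MPa = 85.65 MPa
Effective stress σ' = σ_v − P_p = 114.2 − 85.65 = 28.549 MPa = 4140.7 psi

4140 psi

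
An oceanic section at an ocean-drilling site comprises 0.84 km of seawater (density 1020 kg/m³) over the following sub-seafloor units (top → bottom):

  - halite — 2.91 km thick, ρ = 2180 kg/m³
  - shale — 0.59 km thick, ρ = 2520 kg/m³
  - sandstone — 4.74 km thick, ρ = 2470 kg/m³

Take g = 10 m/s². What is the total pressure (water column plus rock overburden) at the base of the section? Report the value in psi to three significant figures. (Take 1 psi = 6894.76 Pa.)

seawater: 1020 kg/m³ × 10 m/s² × 840 m = 8.568×10^6 Pa = 1243 psi
halite: 2180 kg/m³ × 10 m/s² × 2910 m = 6.344×10^7 Pa = 9201 psi
shale: 2520 kg/m³ × 10 m/s² × 590 m = 1.487×10^7 Pa = 2156 psi
sandstone: 2470 kg/m³ × 10 m/s² × 4740 m = 1.171×10^8 Pa = 16981 psi
Total = 1243 + 9201 + 2156 + 16981 = 29581 psi

29600 psi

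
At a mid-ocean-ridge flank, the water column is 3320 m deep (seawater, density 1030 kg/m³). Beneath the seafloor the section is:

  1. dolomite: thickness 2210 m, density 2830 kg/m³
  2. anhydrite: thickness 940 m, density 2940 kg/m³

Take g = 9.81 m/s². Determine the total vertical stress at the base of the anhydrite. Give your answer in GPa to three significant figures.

0.122 GPa

seawater: 1030 kg/m³ × 9.81 m/s² × 3320 m = 3.355×10^7 Pa = 0.03355 GPa
dolomite: 2830 kg/m³ × 9.81 m/s² × 2210 m = 6.135×10^7 Pa = 0.06135 GPa
anhydrite: 2940 kg/m³ × 9.81 m/s² × 940 m = 2.711×10^7 Pa = 0.02711 GPa
Total = 0.03355 + 0.06135 + 0.02711 = 0.12201 GPa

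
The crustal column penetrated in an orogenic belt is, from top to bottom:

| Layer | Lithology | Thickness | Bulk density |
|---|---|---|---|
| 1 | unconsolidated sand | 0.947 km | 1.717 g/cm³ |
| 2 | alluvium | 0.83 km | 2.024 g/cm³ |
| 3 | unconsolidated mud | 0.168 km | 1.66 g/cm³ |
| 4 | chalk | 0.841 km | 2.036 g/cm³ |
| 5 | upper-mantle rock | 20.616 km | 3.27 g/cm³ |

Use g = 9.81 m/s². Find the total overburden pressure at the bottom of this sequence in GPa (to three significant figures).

unconsolidated sand: 1717 kg/m³ × 9.81 m/s² × 947 m = 1.595×10^7 Pa = 0.01595 GPa
alluvium: 2024 kg/m³ × 9.81 m/s² × 830 m = 1.648×10^7 Pa = 0.01648 GPa
unconsolidated mud: 1660 kg/m³ × 9.81 m/s² × 168 m = 2.736×10^6 Pa = 2.736×10^-3 GPa
chalk: 2036 kg/m³ × 9.81 m/s² × 841 m = 1.680×10^7 Pa = 0.01680 GPa
upper-mantle rock: 3270 kg/m³ × 9.81 m/s² × 20616 m = 6.613×10^8 Pa = 0.6613 GPa
Total = 0.01595 + 0.01648 + 2.736×10^-3 + 0.01680 + 0.6613 = 0.71330 GPa

0.713 GPa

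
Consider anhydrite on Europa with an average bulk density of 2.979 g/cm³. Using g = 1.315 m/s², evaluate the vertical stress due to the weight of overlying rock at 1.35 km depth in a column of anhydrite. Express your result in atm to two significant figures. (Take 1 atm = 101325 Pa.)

anhydrite: 2979 kg/m³ × 1.315 m/s² × 1350 m = 5.288×10^6 Pa = 52.19 atm

52 atm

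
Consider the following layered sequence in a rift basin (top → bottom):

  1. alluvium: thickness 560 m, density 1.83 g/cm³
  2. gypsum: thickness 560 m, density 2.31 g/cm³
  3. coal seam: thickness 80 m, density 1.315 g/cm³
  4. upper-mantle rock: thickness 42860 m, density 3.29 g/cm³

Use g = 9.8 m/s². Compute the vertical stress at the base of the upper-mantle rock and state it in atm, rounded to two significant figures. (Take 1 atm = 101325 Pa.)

alluvium: 1830 kg/m³ × 9.8 m/s² × 560 m = 1.004×10^7 Pa = 99.12 atm
gypsum: 2310 kg/m³ × 9.8 m/s² × 560 m = 1.268×10^7 Pa = 125.1 atm
coal seam: 1315 kg/m³ × 9.8 m/s² × 80 m = 1.031×10^6 Pa = 10.17 atm
upper-mantle rock: 3290 kg/m³ × 9.8 m/s² × 42860 m = 1.382×10^9 Pa = 13638 atm
Total = 99.12 + 125.1 + 10.17 + 13638 = 13873 atm

14000 atm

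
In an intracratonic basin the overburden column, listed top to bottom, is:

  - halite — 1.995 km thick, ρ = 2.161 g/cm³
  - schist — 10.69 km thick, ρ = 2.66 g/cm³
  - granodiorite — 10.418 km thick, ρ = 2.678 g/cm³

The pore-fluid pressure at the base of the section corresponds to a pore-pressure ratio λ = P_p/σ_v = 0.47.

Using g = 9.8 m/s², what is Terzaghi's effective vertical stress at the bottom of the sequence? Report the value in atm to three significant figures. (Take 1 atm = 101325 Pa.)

Overburden (lithostatic) stress σ_v:
halite: 2161 kg/m³ × 9.8 m/s² × 1995 m = 4.225×10^7 Pa = 42.25 MPa
schist: 2660 kg/m³ × 9.8 m/s² × 10690 m = 2.787×10^8 Pa = 278.7 MPa
granodiorite: 2678 kg/m³ × 9.8 m/s² × 10418 m = 2.734×10^8 Pa = 273.4 MPa
Total = 42.25 + 278.7 + 273.4 = 594.33 MPa
Pore pressure P_p = λ·σ_v = 0.47 × 594.3 MPa = 279.3 MPa
Effective stress σ' = σ_v − P_p = 594.3 − 279.3 = 315.00 MPa = 3108.8 atm

3110 atm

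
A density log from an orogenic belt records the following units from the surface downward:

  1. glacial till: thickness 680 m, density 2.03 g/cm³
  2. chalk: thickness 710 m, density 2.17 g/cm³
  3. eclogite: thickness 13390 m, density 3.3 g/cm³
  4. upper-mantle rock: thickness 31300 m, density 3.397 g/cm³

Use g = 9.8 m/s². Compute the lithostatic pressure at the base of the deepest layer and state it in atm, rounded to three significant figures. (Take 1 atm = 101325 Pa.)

glacial till: 2030 kg/m³ × 9.8 m/s² × 680 m = 1.353×10^7 Pa = 133.5 atm
chalk: 2170 kg/m³ × 9.8 m/s² × 710 m = 1.510×10^7 Pa = 149.0 atm
eclogite: 3300 kg/m³ × 9.8 m/s² × 13390 m = 4.330×10^8 Pa = 4274 atm
upper-mantle rock: 3397 kg/m³ × 9.8 m/s² × 31300 m = 1.042×10^9 Pa = 10284 atm
Total = 133.5 + 149.0 + 4274 + 10284 = 14840 atm

14800 atm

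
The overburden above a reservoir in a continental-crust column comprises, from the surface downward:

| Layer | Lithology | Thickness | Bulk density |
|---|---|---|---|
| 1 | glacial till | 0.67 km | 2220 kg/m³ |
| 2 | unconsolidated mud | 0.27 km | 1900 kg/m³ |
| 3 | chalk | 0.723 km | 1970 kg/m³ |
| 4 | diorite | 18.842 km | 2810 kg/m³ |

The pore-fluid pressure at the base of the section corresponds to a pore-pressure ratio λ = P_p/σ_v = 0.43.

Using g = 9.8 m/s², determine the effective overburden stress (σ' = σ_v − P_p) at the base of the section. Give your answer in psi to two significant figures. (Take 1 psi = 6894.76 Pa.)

Overburden (lithostatic) stress σ_v:
glacial till: 2220 kg/m³ × 9.8 m/s² × 670 m = 1.458×10^7 Pa = 14.58 MPa
unconsolidated mud: 1900 kg/m³ × 9.8 m/s² × 270 m = 5.027×10^6 Pa = 5.027 MPa
chalk: 1970 kg/m³ × 9.8 m/s² × 723 m = 1.396×10^7 Pa = 13.96 MPa
diorite: 2810 kg/m³ × 9.8 m/s² × 18842 m = 5.189×10^8 Pa = 518.9 MPa
Total = 14.58 + 5.027 + 13.96 + 518.9 = 552.43 MPa
Pore pressure P_p = λ·σ_v = 0.43 × 552.4 MPa = 237.5 MPa
Effective stress σ' = σ_v − P_p = 552.4 − 237.5 = 314.89 MPa = 45670 psi

46000 psi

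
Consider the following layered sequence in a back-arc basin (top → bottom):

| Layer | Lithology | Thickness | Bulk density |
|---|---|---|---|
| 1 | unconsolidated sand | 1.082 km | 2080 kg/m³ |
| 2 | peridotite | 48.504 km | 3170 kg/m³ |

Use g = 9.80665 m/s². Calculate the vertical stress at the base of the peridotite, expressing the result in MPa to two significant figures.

unconsolidated sand: 2080 kg/m³ × 9.80665 m/s² × 1082 m = 2.207×10^7 Pa = 22.07 MPa
peridotite: 3170 kg/m³ × 9.80665 m/s² × 48504 m = 1.508×10^9 Pa = 1508 MPa
Total = 22.07 + 1508 = 1529.9 MPa

1500 MPa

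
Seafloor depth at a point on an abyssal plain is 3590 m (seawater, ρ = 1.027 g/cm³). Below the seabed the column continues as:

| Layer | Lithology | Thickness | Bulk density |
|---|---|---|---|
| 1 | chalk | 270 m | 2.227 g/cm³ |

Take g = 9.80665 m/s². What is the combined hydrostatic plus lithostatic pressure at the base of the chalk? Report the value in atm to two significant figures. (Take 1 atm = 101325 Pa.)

420 atm

seawater: 1027 kg/m³ × 9.80665 m/s² × 3590 m = 3.616×10^7 Pa = 356.8 atm
chalk: 2227 kg/m³ × 9.80665 m/s² × 270 m = 5.897×10^6 Pa = 58.20 atm
Total = 356.8 + 58.20 = 415.03 atm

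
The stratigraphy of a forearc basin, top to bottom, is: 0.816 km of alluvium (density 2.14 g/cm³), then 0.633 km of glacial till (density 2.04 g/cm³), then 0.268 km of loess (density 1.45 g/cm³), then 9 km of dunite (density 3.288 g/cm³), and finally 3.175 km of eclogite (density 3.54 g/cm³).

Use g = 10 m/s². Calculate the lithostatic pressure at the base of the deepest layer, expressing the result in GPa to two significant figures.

alluvium: 2140 kg/m³ × 10 m/s² × 816 m = 1.746×10^7 Pa = 0.01746 GPa
glacial till: 2040 kg/m³ × 10 m/s² × 633 m = 1.291×10^7 Pa = 0.01291 GPa
loess: 1450 kg/m³ × 10 m/s² × 268 m = 3.886×10^6 Pa = 3.886×10^-3 GPa
dunite: 3288 kg/m³ × 10 m/s² × 9000 m = 2.959×10^8 Pa = 0.2959 GPa
eclogite: 3540 kg/m³ × 10 m/s² × 3175 m = 1.124×10^8 Pa = 0.1124 GPa
Total = 0.01746 + 0.01291 + 3.886×10^-3 + 0.2959 + 0.1124 = 0.44258 GPa

0.44 GPa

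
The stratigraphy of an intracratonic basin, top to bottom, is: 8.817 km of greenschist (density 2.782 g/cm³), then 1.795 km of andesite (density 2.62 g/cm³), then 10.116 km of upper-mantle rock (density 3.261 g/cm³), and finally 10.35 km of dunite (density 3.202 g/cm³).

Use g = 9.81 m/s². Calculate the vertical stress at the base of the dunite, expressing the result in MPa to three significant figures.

935 MPa

greenschist: 2782 kg/m³ × 9.81 m/s² × 8817 m = 2.406×10^8 Pa = 240.6 MPa
andesite: 2620 kg/m³ × 9.81 m/s² × 1795 m = 4.614×10^7 Pa = 46.14 MPa
upper-mantle rock: 3261 kg/m³ × 9.81 m/s² × 10116 m = 3.236×10^8 Pa = 323.6 MPa
dunite: 3202 kg/m³ × 9.81 m/s² × 10350 m = 3.251×10^8 Pa = 325.1 MPa
Total = 240.6 + 46.14 + 323.6 + 325.1 = 935.49 MPa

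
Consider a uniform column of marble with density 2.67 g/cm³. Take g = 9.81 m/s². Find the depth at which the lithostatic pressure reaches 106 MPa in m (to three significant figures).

h = P/(ρg) = 106 MPa / (2670 kg/m³ × 9.81 m/s²) = 1.060×10^8 Pa / 26193 Pa/m = 4046.9 m

4050 m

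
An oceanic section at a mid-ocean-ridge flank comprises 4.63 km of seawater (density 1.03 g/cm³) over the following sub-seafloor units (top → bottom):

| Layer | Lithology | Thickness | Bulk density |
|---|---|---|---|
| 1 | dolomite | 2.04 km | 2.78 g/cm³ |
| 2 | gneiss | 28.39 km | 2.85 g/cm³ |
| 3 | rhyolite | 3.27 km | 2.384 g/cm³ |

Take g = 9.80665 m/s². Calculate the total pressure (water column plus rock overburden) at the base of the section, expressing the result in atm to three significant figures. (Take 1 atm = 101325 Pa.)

9600 atm

seawater: 1030 kg/m³ × 9.80665 m/s² × 4630 m = 4.677×10^7 Pa = 461.6 atm
dolomite: 2780 kg/m³ × 9.80665 m/s² × 2040 m = 5.562×10^7 Pa = 548.9 atm
gneiss: 2850 kg/m³ × 9.80665 m/s² × 28390 m = 7.935×10^8 Pa = 7831 atm
rhyolite: 2384 kg/m³ × 9.80665 m/s² × 3270 m = 7.645×10^7 Pa = 754.5 atm
Total = 461.6 + 548.9 + 7831 + 754.5 = 9595.9 atm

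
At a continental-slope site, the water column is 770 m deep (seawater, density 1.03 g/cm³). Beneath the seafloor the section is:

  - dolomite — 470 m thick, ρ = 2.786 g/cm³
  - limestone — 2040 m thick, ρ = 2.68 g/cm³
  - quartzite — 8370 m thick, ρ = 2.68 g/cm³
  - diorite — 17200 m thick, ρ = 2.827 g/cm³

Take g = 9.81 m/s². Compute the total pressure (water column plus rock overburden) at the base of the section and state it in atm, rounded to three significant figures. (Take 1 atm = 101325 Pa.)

7610 atm

seawater: 1030 kg/m³ × 9.81 m/s² × 770 m = 7.780×10^6 Pa = 76.79 atm
dolomite: 2786 kg/m³ × 9.81 m/s² × 470 m = 1.285×10^7 Pa = 126.8 atm
limestone: 2680 kg/m³ × 9.81 m/s² × 2040 m = 5.363×10^7 Pa = 529.3 atm
quartzite: 2680 kg/m³ × 9.81 m/s² × 8370 m = 2.201×10^8 Pa = 2172 atm
diorite: 2827 kg/m³ × 9.81 m/s² × 17200 m = 4.770×10^8 Pa = 4708 atm
Total = 76.79 + 126.8 + 529.3 + 2172 + 4708 = 7612.3 atm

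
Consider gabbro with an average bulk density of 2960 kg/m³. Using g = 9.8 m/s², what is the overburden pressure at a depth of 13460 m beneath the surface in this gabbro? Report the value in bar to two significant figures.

3900 bar

gabbro: 2960 kg/m³ × 9.8 m/s² × 13460 m = 3.904×10^8 Pa = 3904 bar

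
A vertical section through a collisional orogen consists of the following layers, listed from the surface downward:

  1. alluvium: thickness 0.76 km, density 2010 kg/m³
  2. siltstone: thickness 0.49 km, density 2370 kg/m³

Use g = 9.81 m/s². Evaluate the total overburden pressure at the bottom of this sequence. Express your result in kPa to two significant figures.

26000 kPa

alluvium: 2010 kg/m³ × 9.81 m/s² × 760 m = 1.499×10^7 Pa = 14986 kPa
siltstone: 2370 kg/m³ × 9.81 m/s² × 490 m = 1.139×10^7 Pa = 11392 kPa
Total = 14986 + 11392 = 26378 kPa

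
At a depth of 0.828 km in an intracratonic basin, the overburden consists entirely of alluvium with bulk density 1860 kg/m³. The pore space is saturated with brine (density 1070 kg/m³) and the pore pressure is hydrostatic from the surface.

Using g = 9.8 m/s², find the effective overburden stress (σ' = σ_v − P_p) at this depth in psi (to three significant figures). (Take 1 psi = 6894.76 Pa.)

930 psi

Overburden (lithostatic) stress σ_v:
alluvium: 1860 kg/m³ × 9.8 m/s² × 828 m = 1.509×10^7 Pa = 15.09 MPa
Pore pressure P_p = 1070 kg/m³ × 9.8 m/s² × 828 m = 8.682×10^6 Pa = 8.682 MPa
Effective stress σ' = σ_v − P_p = 15.09 − 8.682 = 6.4104 MPa = 929.75 psi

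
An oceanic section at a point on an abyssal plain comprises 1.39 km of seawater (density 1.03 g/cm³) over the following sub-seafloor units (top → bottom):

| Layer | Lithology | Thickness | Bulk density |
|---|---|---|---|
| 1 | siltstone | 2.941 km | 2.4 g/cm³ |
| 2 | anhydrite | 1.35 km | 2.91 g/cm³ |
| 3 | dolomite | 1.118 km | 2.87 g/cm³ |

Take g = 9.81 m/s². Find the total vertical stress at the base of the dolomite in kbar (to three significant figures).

seawater: 1030 kg/m³ × 9.81 m/s² × 1390 m = 1.404×10^7 Pa = 0.1404 kbar
siltstone: 2400 kg/m³ × 9.81 m/s² × 2941 m = 6.924×10^7 Pa = 0.6924 kbar
anhydrite: 2910 kg/m³ × 9.81 m/s² × 1350 m = 3.854×10^7 Pa = 0.3854 kbar
dolomite: 2870 kg/m³ × 9.81 m/s² × 1118 m = 3.148×10^7 Pa = 0.3148 kbar
Total = 0.1404 + 0.6924 + 0.3854 + 0.3148 = 1.5330 kbar

1.53 kbar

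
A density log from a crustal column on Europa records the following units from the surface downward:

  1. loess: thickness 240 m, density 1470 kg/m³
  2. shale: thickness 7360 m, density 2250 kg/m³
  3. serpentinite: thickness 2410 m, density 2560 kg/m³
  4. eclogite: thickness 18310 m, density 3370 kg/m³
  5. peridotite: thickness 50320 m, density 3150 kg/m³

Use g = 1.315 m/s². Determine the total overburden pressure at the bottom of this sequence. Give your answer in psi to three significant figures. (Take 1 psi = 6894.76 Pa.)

loess: 1470 kg/m³ × 1.315 m/s² × 240 m = 4.639×10^5 Pa = 67.29 psi
shale: 2250 kg/m³ × 1.315 m/s² × 7360 m = 2.178×10^7 Pa = 3158 psi
serpentinite: 2560 kg/m³ × 1.315 m/s² × 2410 m = 8.113×10^6 Pa = 1177 psi
eclogite: 3370 kg/m³ × 1.315 m/s² × 18310 m = 8.114×10^7 Pa = 11769 psi
peridotite: 3150 kg/m³ × 1.315 m/s² × 50320 m = 2.084×10^8 Pa = 30231 psi
Total = 67.29 + 3158 + 1177 + 11769 + 30231 = 46402 psi

46400 psi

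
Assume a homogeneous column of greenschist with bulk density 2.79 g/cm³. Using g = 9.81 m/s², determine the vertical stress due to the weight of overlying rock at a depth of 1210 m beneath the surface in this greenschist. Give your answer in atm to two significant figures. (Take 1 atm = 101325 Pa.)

330 atm

greenschist: 2790 kg/m³ × 9.81 m/s² × 1210 m = 3.312×10^7 Pa = 326.8 atm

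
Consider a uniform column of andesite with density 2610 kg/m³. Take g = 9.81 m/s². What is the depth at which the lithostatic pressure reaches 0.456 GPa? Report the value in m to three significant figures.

17800 m

h = P/(ρg) = 0.456 GPa / (2610 kg/m³ × 9.81 m/s²) = 4.560×10^8 Pa / 25604 Pa/m = 17810 m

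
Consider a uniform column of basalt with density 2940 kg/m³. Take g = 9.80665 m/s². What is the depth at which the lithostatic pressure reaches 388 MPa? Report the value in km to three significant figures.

13.5 km

h = P/(ρg) = 388 MPa / (2940 kg/m³ × 9.80665 m/s²) = 3.880×10^8 Pa / 28832 Pa/m = 13457 m
= 13.457 km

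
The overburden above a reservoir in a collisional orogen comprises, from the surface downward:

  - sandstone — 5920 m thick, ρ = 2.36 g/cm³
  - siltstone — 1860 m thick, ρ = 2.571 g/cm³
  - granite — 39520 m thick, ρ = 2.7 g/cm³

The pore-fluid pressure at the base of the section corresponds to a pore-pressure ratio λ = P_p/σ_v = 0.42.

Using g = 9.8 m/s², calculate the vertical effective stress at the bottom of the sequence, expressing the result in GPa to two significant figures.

0.71 GPa

Overburden (lithostatic) stress σ_v:
sandstone: 2360 kg/m³ × 9.8 m/s² × 5920 m = 1.369×10^8 Pa = 136.9 MPa
siltstone: 2571 kg/m³ × 9.8 m/s² × 1860 m = 4.686×10^7 Pa = 46.86 MPa
granite: 2700 kg/m³ × 9.8 m/s² × 39520 m = 1.046×10^9 Pa = 1046 MPa
Total = 136.9 + 46.86 + 1046 = 1229.5 MPa
Pore pressure P_p = λ·σ_v = 0.42 × 1229 MPa = 516.4 MPa
Effective stress σ' = σ_v − P_p = 1229 − 516.4 = 713.10 MPa = 0.71310 GPa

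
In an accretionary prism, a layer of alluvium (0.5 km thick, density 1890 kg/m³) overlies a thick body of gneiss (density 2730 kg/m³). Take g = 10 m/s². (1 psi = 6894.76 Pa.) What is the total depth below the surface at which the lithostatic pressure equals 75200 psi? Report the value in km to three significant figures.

19.1 km

Pressure at base of upper layers: 1890×10×500 = 9.450×10^6 Pa = 1371 psi
Remaining pressure to be supplied by gneiss: 5.185×10^8 − 9.450×10^6 = 5.090×10^8 Pa
Additional depth in gneiss = 5.090×10^8 Pa / (2730 kg/m³ × 10 m/s²) = 18646 m
Total depth = 500 m + 18646 m = 19146 m
= 19.146 km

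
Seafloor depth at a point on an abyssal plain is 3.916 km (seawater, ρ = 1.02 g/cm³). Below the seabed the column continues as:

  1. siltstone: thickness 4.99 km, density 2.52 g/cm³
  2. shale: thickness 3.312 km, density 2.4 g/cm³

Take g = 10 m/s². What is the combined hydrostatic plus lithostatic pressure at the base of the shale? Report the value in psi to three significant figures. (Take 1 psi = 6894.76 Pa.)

seawater: 1020 kg/m³ × 10 m/s² × 3916 m = 3.994×10^7 Pa = 5793 psi
siltstone: 2520 kg/m³ × 10 m/s² × 4990 m = 1.257×10^8 Pa = 18238 psi
shale: 2400 kg/m³ × 10 m/s² × 3312 m = 7.949×10^7 Pa = 11529 psi
Total = 5793 + 18238 + 11529 = 35560 psi

35600 psi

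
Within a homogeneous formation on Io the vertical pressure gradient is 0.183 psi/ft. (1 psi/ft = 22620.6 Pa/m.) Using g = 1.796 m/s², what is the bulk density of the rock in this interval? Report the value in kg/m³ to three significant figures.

2300 kg/m³

ρ = (dP/dz)/g = 0.183 psi/ft / 1.796 m/s² = 4139.6 Pa/m / 1.796 m/s² = 2304.9 kg/m³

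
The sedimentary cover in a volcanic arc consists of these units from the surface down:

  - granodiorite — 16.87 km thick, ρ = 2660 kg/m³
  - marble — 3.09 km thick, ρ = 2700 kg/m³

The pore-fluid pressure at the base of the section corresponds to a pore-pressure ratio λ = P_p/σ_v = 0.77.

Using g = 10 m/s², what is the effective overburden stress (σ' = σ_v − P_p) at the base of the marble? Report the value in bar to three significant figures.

1220 bar

Overburden (lithostatic) stress σ_v:
granodiorite: 2660 kg/m³ × 10 m/s² × 16870 m = 4.487×10^8 Pa = 448.7 MPa
marble: 2700 kg/m³ × 10 m/s² × 3090 m = 8.343×10^7 Pa = 83.43 MPa
Total = 448.7 + 83.43 = 532.17 MPa
Pore pressure P_p = λ·σ_v = 0.77 × 532.2 MPa = 409.8 MPa
Effective stress σ' = σ_v − P_p = 532.2 − 409.8 = 122.40 MPa = 1224.0 bar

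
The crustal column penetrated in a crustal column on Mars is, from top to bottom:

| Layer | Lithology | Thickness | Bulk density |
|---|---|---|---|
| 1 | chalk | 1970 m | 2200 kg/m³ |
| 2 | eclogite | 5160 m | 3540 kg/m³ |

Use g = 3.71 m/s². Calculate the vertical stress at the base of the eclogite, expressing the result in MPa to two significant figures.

chalk: 2200 kg/m³ × 3.71 m/s² × 1970 m = 1.608×10^7 Pa = 16.08 MPa
eclogite: 3540 kg/m³ × 3.71 m/s² × 5160 m = 6.777×10^7 Pa = 67.77 MPa
Total = 16.08 + 67.77 = 83.847 MPa

84 MPa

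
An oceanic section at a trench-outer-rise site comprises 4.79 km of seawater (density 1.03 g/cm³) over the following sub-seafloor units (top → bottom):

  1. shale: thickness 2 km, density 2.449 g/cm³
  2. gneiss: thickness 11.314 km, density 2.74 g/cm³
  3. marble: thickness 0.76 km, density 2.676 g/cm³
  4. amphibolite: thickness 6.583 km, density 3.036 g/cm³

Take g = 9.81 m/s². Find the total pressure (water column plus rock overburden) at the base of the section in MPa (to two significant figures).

seawater: 1030 kg/m³ × 9.81 m/s² × 4790 m = 4.840×10^7 Pa = 48.40 MPa
shale: 2449 kg/m³ × 9.81 m/s² × 2000 m = 4.805×10^7 Pa = 48.05 MPa
gneiss: 2740 kg/m³ × 9.81 m/s² × 11314 m = 3.041×10^8 Pa = 304.1 MPa
marble: 2676 kg/m³ × 9.81 m/s² × 760 m = 1.995×10^7 Pa = 19.95 MPa
amphibolite: 3036 kg/m³ × 9.81 m/s² × 6583 m = 1.961×10^8 Pa = 196.1 MPa
Total = 48.40 + 48.05 + 304.1 + 19.95 + 196.1 = 616.58 MPa

620 MPa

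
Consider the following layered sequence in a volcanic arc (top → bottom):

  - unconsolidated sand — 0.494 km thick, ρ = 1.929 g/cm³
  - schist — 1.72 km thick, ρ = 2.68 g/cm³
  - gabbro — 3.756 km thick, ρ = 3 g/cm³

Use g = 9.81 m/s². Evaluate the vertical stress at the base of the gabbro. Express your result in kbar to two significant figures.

1.7 kbar

unconsolidated sand: 1929 kg/m³ × 9.81 m/s² × 494 m = 9.348×10^6 Pa = 0.09348 kbar
schist: 2680 kg/m³ × 9.81 m/s² × 1720 m = 4.522×10^7 Pa = 0.4522 kbar
gabbro: 3000 kg/m³ × 9.81 m/s² × 3756 m = 1.105×10^8 Pa = 1.105 kbar
Total = 0.09348 + 0.4522 + 1.105 = 1.6511 kbar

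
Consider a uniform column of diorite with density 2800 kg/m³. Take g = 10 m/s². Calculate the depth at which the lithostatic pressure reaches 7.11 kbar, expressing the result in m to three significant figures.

h = P/(ρg) = 7.11 kbar / (2800 kg/m³ × 10 m/s²) = 7.110×10^8 Pa / 28000 Pa/m = 25393 m

25400 m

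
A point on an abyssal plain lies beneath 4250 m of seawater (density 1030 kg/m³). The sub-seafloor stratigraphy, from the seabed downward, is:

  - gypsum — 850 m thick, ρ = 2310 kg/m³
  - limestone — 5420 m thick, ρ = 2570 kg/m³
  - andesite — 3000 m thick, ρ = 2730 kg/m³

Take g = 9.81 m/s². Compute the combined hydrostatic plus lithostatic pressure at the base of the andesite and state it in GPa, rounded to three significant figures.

0.279 GPa

seawater: 1030 kg/m³ × 9.81 m/s² × 4250 m = 4.294×10^7 Pa = 0.04294 GPa
gypsum: 2310 kg/m³ × 9.81 m/s² × 850 m = 1.926×10^7 Pa = 0.01926 GPa
limestone: 2570 kg/m³ × 9.81 m/s² × 5420 m = 1.366×10^8 Pa = 0.1366 GPa
andesite: 2730 kg/m³ × 9.81 m/s² × 3000 m = 8.034×10^7 Pa = 0.08034 GPa
Total = 0.04294 + 0.01926 + 0.1366 + 0.08034 = 0.27920 GPa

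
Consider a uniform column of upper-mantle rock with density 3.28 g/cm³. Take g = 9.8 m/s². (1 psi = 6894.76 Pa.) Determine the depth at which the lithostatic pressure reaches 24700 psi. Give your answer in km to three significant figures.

h = P/(ρg) = 24700 psi / (3280 kg/m³ × 9.8 m/s²) = 1.703×10^8 Pa / 32144 Pa/m = 5298.0 m
= 5.2980 km

5.30 km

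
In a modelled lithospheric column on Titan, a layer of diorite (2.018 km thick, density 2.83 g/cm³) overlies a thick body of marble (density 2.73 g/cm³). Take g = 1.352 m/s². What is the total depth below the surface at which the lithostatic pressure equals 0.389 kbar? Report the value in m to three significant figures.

Pressure at base of upper layers: 2830×1.352×2018 = 7.721×10^6 Pa = 0.07721 kbar
Remaining pressure to be supplied by marble: 3.890×10^7 − 7.721×10^6 = 3.118×10^7 Pa
Additional depth in marble = 3.118×10^7 Pa / (2730 kg/m³ × 1.352 m/s²) = 8447.3 m
Total depth = 2018 m + 8447.3 m = 10465 m

10500 m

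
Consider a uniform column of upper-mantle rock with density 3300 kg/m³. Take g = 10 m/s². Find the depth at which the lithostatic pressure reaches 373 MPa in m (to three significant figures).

11300 m

h = P/(ρg) = 373 MPa / (3300 kg/m³ × 10 m/s²) = 3.730×10^8 Pa / 33000 Pa/m = 11303 m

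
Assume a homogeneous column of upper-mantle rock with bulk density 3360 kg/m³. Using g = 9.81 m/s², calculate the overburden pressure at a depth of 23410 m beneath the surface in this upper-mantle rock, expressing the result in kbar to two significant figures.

upper-mantle rock: 3360 kg/m³ × 9.81 m/s² × 23410 m = 7.716×10^8 Pa = 7.716 kbar

7.7 kbar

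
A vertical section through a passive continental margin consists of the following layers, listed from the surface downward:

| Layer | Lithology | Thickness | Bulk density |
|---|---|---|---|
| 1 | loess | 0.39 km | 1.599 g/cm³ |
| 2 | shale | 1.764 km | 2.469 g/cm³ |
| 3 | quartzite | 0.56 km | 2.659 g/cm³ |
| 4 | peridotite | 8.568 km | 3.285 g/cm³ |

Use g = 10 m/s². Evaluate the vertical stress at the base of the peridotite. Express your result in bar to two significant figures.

3500 bar

loess: 1599 kg/m³ × 10 m/s² × 390 m = 6.236×10^6 Pa = 62.36 bar
shale: 2469 kg/m³ × 10 m/s² × 1764 m = 4.355×10^7 Pa = 435.5 bar
quartzite: 2659 kg/m³ × 10 m/s² × 560 m = 1.489×10^7 Pa = 148.9 bar
peridotite: 3285 kg/m³ × 10 m/s² × 8568 m = 2.815×10^8 Pa = 2815 bar
Total = 62.36 + 435.5 + 148.9 + 2815 = 3461.4 bar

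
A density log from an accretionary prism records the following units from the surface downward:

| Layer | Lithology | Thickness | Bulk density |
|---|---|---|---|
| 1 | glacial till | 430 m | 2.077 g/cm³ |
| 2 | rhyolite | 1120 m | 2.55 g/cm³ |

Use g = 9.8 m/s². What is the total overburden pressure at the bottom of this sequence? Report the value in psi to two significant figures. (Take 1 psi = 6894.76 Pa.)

glacial till: 2077 kg/m³ × 9.8 m/s² × 430 m = 8.752×10^6 Pa = 1269 psi
rhyolite: 2550 kg/m³ × 9.8 m/s² × 1120 m = 2.799×10^7 Pa = 4059 psi
Total = 1269 + 4059 = 5328.9 psi

5300 psi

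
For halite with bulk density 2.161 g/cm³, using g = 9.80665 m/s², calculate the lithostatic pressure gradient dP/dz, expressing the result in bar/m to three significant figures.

dP/dz = ρg = 2161 kg/m³ × 9.80665 m/s² = 21192 Pa/m
= 21192 Pa/m × (1 bar/m / 1.0000×10^5 Pa/m) = 0.21192 bar/m

0.212 bar/m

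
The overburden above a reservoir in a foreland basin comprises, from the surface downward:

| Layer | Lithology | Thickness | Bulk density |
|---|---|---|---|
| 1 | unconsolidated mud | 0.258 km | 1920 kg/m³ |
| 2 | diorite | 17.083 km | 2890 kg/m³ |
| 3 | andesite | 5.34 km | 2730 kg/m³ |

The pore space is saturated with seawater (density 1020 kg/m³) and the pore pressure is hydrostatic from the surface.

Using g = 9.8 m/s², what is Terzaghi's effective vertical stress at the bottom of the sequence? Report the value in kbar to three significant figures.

4.05 kbar

Overburden (lithostatic) stress σ_v:
unconsolidated mud: 1920 kg/m³ × 9.8 m/s² × 258 m = 4.855×10^6 Pa = 4.855 MPa
diorite: 2890 kg/m³ × 9.8 m/s² × 17083 m = 4.838×10^8 Pa = 483.8 MPa
andesite: 2730 kg/m³ × 9.8 m/s² × 5340 m = 1.429×10^8 Pa = 142.9 MPa
Total = 4.855 + 483.8 + 142.9 = 631.55 MPa
Pore pressure P_p = 1020 kg/m³ × 9.8 m/s² × 22681 m = 2.267×10^8 Pa = 226.7 MPa
Effective stress σ' = σ_v − P_p = 631.5 − 226.7 = 404.83 MPa = 4.0483 kbar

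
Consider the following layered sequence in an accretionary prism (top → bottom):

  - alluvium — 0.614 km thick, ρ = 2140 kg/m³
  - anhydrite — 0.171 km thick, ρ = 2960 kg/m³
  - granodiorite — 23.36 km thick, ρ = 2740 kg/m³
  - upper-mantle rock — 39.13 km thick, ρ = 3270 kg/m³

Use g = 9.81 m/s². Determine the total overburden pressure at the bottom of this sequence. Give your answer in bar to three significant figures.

19000 bar

alluvium: 2140 kg/m³ × 9.81 m/s² × 614 m = 1.289×10^7 Pa = 128.9 bar
anhydrite: 2960 kg/m³ × 9.81 m/s² × 171 m = 4.965×10^6 Pa = 49.65 bar
granodiorite: 2740 kg/m³ × 9.81 m/s² × 23360 m = 6.279×10^8 Pa = 6279 bar
upper-mantle rock: 3270 kg/m³ × 9.81 m/s² × 39130 m = 1.255×10^9 Pa = 12552 bar
Total = 128.9 + 49.65 + 6279 + 12552 = 19010 bar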